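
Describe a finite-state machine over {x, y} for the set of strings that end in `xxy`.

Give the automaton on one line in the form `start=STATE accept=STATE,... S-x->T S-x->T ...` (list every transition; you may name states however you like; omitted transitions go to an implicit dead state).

Remember how much of `xxy` the current input suffix matches. State s0 means no match yet; s1 means the last symbol is `x`; s2 means the last 2 symbols are `xx`; s3 means the last 3 symbols are `xxy`. Only s3 accepts. On a mismatch, fall back to the longest proper suffix that is still a prefix of `xxy`.
        x   y  
>  s0   s1  s0 
   s1   s2  s0 
   s2   s2  s3 
 * s3   s1  s0 
(> = start, * = accepting)

start=s0 accept=s3 s0-x->s1 s0-y->s0 s1-x->s2 s1-y->s0 s2-x->s2 s2-y->s3 s3-x->s1 s3-y->s0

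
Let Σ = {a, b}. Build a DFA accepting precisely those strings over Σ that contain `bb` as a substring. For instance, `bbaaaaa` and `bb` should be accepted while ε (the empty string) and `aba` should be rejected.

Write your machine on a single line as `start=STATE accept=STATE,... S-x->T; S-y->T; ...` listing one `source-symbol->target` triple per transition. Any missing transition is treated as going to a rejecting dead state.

start=s0; accept=s2; s0-a->s0; s0-b->s1; s1-a->s0; s1-b->s2; s2-a->s2; s2-b->s2

Track how much of `bb` has been matched so far: state s0 is no progress, s2 is the absorbing accept state reached once `bb` has occurred. Intermediate states record partial matches; on a mismatch, fall back to the longest reusable overlap.
3 states suffice.
        a   b  
>  s0   s0  s1 
   s1   s0  s2 
 * s2   s2  s2 
(> = start, * = accepting)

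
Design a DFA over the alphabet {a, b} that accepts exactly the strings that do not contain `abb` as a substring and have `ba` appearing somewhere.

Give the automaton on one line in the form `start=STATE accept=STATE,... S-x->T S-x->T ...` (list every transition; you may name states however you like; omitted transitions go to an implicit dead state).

Handle the two conditions separately and then intersect. One (4 states) tracks partial matches of the forbidden pattern `abb`; the other (3 states) tracks whether and how much of `ba` has been seen. Each combined state is a pair, one component from each; accept when both components accept. Equivalent product states are then merged.
        a   b  
>  s0   s1  s2 
   s1   s1  s3 
   s2   s4  s2 
   s3   s4  s5 
 * s4   s4  s6 
   s5   s5  s5 
 * s6   s4  s5 
(> = start, * = accepting)

start=s0 accept=s4,s6 s0-a->s1 s0-b->s2 s1-a->s1 s1-b->s3 s2-a->s4 s2-b->s2 s3-a->s4 s3-b->s5 s4-a->s4 s4-b->s6 s5-a->s5 s5-b->s5 s6-a->s4 s6-b->s5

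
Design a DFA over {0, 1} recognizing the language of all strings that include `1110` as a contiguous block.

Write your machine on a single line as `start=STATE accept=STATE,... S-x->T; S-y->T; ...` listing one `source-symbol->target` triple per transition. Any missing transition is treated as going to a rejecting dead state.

Track how much of `1110` has been matched so far: state s0 is no progress, s4 is the absorbing accept state reached once `1110` has occurred. Intermediate states record partial matches; on a mismatch, fall back to the longest reusable overlap.
5 states suffice.
        0   1  
>  s0   s0  s1 
   s1   s0  s2 
   s2   s0  s3 
   s3   s4  s3 
 * s4   s4  s4 
(> = start, * = accepting)

start=s0; accept=s4; s0-0->s0; s0-1->s1; s1-0->s0; s1-1->s2; s2-0->s0; s2-1->s3; s3-0->s4; s3-1->s3; s4-0->s4; s4-1->s4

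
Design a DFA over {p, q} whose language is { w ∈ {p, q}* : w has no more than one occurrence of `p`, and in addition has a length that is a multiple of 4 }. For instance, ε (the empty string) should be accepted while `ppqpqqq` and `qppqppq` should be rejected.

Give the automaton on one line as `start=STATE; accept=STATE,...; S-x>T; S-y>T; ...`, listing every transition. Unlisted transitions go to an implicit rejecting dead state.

Run two small machines in parallel and take their product. One (3 states) tracks the count of `p`s, saturating at 2; the other (4 states) tracks the input length modulo 4. Each combined state is a pair, one component from each; accept when both components accept. After merging equivalent states the machine shrinks.
With 9 states:
        p   q  
>* S0   S1  S2 
   S1   S3  S4 
   S2   S4  S5 
   S3   S3  S3 
   S4   S3  S6 
   S5   S6  S7 
   S6   S3  S8 
   S7   S8  S0 
 * S8   S3  S1 
(> = start, * = accepting)

start=S0; accept=S0,S8; S0-p>S1; S0-q>S2; S1-p>S3; S1-q>S4; S2-p>S4; S2-q>S5; S3-p>S3; S3-q>S3; S4-p>S3; S4-q>S6; S5-p>S6; S5-q>S7; S6-p>S3; S6-q>S8; S7-p>S8; S7-q>S0; S8-p>S3; S8-q>S1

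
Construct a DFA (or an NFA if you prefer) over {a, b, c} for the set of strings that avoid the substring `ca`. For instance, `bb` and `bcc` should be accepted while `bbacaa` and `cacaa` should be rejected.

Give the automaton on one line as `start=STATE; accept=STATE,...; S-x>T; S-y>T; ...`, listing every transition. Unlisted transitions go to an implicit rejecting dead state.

start=q0; accept=q0,q1; q0-a>q0; q0-b>q0; q0-c>q1; q1-a>q2; q1-b>q0; q1-c>q1; q2-a>q2; q2-b>q2; q2-c>q2

This is the complement of 'contains `ca`'. Use the same substring-matching states — q0 through q2 holding how much of `ca` has just been matched — but flip the accepting set: everything except the trap q2 accepts.
        a   b   c  
>* q0   q0  q0  q1 
 * q1   q2  q0  q1 
   q2   q2  q2  q2 
(> = start, * = accepting)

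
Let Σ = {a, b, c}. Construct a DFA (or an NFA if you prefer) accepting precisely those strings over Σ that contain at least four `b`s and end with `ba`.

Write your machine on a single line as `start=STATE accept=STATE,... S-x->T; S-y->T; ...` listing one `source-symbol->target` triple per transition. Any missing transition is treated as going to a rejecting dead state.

start=s0; accept=s5; s0-a->s0; s0-b->s1; s0-c->s0; s1-a->s1; s1-b->s2; s1-c->s1; s2-a->s2; s2-b->s3; s2-c->s2; s3-a->s3; s3-b->s4; s3-c->s3; s4-a->s5; s4-b->s4; s4-c->s3; s5-a->s3; s5-b->s4; s5-c->s3

Build one automaton per condition and run them in lockstep. One (6 states) tracks the count of `b`s, saturating at 5; the other (3 states) tracks how much of the suffix `ba` has currently been matched. Each combined state is a pair, one component from each; accept when both components accept. Minimizing collapses redundant product states.
6 states suffice.
        a   b   c  
>  s0   s0  s1  s0 
   s1   s1  s2  s1 
   s2   s2  s3  s2 
   s3   s3  s4  s3 
   s4   s5  s4  s3 
 * s5   s3  s4  s3 
(> = start, * = accepting)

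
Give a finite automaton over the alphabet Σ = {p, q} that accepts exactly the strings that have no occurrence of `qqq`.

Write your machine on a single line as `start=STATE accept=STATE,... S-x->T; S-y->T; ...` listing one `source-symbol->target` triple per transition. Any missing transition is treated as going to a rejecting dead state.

Track partial matches of the forbidden pattern `qqq`. State S3 is a dead state reached once `qqq` has occurred; every other state accepts. S0 means no part of `qqq` is currently matched.
With 4 states:
        p   q  
>* S0   S0  S1 
 * S1   S0  S2 
 * S2   S0  S3 
   S3   S3  S3 
(> = start, * = accepting)

start=S0; accept=S0,S1,S2; S0-p->S0; S0-q->S1; S1-p->S0; S1-q->S2; S2-p->S0; S2-q->S3; S3-p->S3; S3-q->S3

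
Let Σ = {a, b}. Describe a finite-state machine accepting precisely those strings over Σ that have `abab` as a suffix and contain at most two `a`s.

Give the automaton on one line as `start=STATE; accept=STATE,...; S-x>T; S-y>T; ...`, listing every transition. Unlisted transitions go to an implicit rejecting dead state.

start=S0; accept=S5; S0-a>S1; S0-b>S0; S1-a>S2; S1-b>S3; S2-a>S2; S2-b>S2; S3-a>S4; S3-b>S2; S4-a>S2; S4-b>S5; S5-a>S2; S5-b>S2

Build one automaton per condition and run them in lockstep. The first has 5 states tracking how much of the suffix `abab` has currently been matched; the second has 4 states tracking the count of `a`s, saturating at 3. A product state is a pair (one from each), accepting exactly when both do. Minimizing collapses redundant product states.
6 states suffice.
        a   b  
>  S0   S1  S0 
   S1   S2  S3 
   S2   S2  S2 
   S3   S4  S2 
   S4   S2  S5 
 * S5   S2  S2 
(> = start, * = accepting)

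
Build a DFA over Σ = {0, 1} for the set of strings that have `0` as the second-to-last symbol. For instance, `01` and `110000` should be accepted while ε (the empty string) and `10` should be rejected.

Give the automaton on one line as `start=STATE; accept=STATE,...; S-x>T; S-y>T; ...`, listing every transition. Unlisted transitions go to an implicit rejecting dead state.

start=A; accept=D,E; A-0>B; A-1>C; B-0>D; B-1>E; C-0>F; C-1>G; D-0>D; D-1>E; E-0>F; E-1>G; F-0>D; F-1>E; G-0>F; G-1>G

A DFA must remember the last 2 symbols (since which symbol is second-to-last isn't known until the input ends). Use one state per possible window of the last ≤2 symbols; accept from those whose window starts with `0`.
With 7 states:
       0  1 
>  A   B  C 
   B   D  E 
   C   F  G 
 * D   D  E 
 * E   F  G 
   F   D  E 
   G   F  G 
(> = start, * = accepting)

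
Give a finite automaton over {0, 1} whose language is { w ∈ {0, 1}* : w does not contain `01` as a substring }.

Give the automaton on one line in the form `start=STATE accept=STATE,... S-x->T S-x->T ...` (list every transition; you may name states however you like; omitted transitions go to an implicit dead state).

Track partial matches of the forbidden pattern `01`. State s2 is a dead state reached once `01` has occurred; every other state accepts. s0 means no part of `01` is currently matched.
A 3-state machine:
        0   1  
>* s0   s1  s0 
 * s1   s1  s2 
   s2   s2  s2 
(> = start, * = accepting)

start=s0 accept=s0,s1 s0-0->s1 s0-1->s0 s1-0->s1 s1-1->s2 s2-0->s2 s2-1->s2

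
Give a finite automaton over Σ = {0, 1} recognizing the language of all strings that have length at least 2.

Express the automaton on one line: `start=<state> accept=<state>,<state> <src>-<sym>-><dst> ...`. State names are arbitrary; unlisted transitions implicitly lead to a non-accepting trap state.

Count input length up to 3: every symbol moves from A toward D, which means 'more than 2' and absorbs. Accept from {C, D}.
With 4 states:
       0  1 
>  A   B  B 
   B   C  C 
 * C   D  D 
 * D   D  D 
(> = start, * = accepting)

start=A accept=C,D A-0->B A-1->B B-0->C B-1->C C-0->D C-1->D D-0->D D-1->D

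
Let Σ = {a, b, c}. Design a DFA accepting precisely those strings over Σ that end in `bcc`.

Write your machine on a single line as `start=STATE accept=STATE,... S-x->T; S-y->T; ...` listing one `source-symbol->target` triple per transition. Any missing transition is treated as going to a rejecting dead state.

Let each state record the length of the longest suffix of the input read so far that is also a prefix of `bcc`. S1 means the last symbol is `b`; S2 means the last 2 symbols are `bc`; S3 means the last 3 symbols are `bcc`. Accept only at S3, where the string currently ends in `bcc`.
        a   b   c  
>  S0   S0  S1  S0 
   S1   S0  S1  S2 
   S2   S0  S1  S3 
 * S3   S0  S1  S0 
(> = start, * = accepting)

start=S0; accept=S3; S0-a->S0; S0-b->S1; S0-c->S0; S1-a->S0; S1-b->S1; S1-c->S2; S2-a->S0; S2-b->S1; S2-c->S3; S3-a->S0; S3-b->S1; S3-c->S0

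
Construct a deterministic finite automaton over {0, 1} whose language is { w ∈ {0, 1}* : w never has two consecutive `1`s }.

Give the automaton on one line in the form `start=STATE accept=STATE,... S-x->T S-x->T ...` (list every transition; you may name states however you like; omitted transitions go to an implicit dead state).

start=s0 accept=s0,s1 s0-0->s0 s0-1->s1 s1-0->s0 s1-1->s2 s2-0->s2 s2-1->s2

This is the complement of 'contains `11`'. Use the same substring-matching states — s0 through s2 holding how much of `11` has just been matched — but flip the accepting set: everything except the trap s2 accepts.
With 3 states:
        0   1  
>* s0   s0  s1 
 * s1   s0  s2 
   s2   s2  s2 
(> = start, * = accepting)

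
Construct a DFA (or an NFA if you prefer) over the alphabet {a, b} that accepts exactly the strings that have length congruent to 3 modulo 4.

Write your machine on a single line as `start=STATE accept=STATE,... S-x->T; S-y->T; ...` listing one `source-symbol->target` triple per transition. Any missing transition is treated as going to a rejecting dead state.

start=S0; accept=S3; S0-a->S1; S0-b->S1; S1-a->S2; S1-b->S2; S2-a->S3; S2-b->S3; S3-a->S0; S3-b->S0

Only the length mod 4 matters, so use a 4-cycle: from any state, every input symbol moves to the next state, wrapping S3 back to S0. Mark S3 accepting.
        a   b  
>  S0   S1  S1 
   S1   S2  S2 
   S2   S3  S3 
 * S3   S0  S0 
(> = start, * = accepting)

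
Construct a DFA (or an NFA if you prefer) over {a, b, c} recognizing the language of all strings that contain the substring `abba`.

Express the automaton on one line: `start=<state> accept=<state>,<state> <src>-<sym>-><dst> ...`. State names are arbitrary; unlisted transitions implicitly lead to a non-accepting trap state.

States s0..s3 record the length of the longest prefix of `abba` that matches the current input suffix. Reaching s4 means `abba` has been seen, and we stay there forever. Accept from s4.
5 states suffice.
        a   b   c  
>  s0   s1  s0  s0 
   s1   s1  s2  s0 
   s2   s1  s3  s0 
   s3   s4  s0  s0 
 * s4   s4  s4  s4 
(> = start, * = accepting)

start=s0 accept=s4 s0-a->s1 s0-b->s0 s0-c->s0 s1-a->s1 s1-b->s2 s1-c->s0 s2-a->s1 s2-b->s3 s2-c->s0 s3-a->s4 s3-b->s0 s3-c->s0 s4-a->s4 s4-b->s4 s4-c->s4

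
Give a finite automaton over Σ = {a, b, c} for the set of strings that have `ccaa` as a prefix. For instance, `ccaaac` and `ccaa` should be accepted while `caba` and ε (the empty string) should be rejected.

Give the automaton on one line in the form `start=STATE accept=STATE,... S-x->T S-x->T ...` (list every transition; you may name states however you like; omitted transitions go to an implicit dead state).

start=q0 accept=q4 q0-a->q5 q0-b->q5 q0-c->q1 q1-a->q5 q1-b->q5 q1-c->q2 q2-a->q3 q2-b->q5 q2-c->q5 q3-a->q4 q3-b->q5 q3-c->q5 q4-a->q4 q4-b->q4 q4-c->q4 q5-a->q5 q5-b->q5 q5-c->q5

Walk along `ccaa` while the input agrees: from q0 take `c` to q1, and so on. Any deviation drops to the rejecting sink q5. Once q4 is reached the prefix is confirmed and every continuation is accepted.
6 states suffice.
        a   b   c  
>  q0   q5  q5  q1 
   q1   q5  q5  q2 
   q2   q3  q5  q5 
   q3   q4  q5  q5 
 * q4   q4  q4  q4 
   q5   q5  q5  q5 
(> = start, * = accepting)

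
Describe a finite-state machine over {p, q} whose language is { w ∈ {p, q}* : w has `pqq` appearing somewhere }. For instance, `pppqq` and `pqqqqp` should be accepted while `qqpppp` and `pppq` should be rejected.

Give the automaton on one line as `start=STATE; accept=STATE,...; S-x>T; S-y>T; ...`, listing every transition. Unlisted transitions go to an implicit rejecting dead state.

Track how much of `pqq` has been matched so far: state s0 is no progress, s3 is the absorbing accept state reached once `pqq` has occurred. Intermediate states record partial matches; on a mismatch, fall back to the longest reusable overlap.
With 4 states:
        p   q  
>  s0   s1  s0 
   s1   s1  s2 
   s2   s1  s3 
 * s3   s3  s3 
(> = start, * = accepting)

start=s0; accept=s3; s0-p>s1; s0-q>s0; s1-p>s1; s1-q>s2; s2-p>s1; s2-q>s3; s3-p>s3; s3-q>s3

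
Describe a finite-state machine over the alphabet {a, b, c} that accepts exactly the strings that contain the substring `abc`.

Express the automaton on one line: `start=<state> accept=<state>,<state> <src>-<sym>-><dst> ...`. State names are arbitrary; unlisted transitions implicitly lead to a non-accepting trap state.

start=q0 accept=q3 q0-a->q1 q0-b->q0 q0-c->q0 q1-a->q1 q1-b->q2 q1-c->q0 q2-a->q1 q2-b->q0 q2-c->q3 q3-a->q3 q3-b->q3 q3-c->q3

Track how much of `abc` has been matched so far: state q0 is no progress, q3 is the absorbing accept state reached once `abc` has occurred. Intermediate states record partial matches; on a mismatch, fall back to the longest reusable overlap.
With 4 states:
        a   b   c  
>  q0   q1  q0  q0 
   q1   q1  q2  q0 
   q2   q1  q0  q3 
 * q3   q3  q3  q3 
(> = start, * = accepting)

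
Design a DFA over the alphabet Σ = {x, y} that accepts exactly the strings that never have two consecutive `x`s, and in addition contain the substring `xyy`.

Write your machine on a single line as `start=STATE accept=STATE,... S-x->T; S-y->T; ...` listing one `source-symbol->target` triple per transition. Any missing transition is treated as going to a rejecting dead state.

Run two small machines in parallel and take their product. One (3 states) tracks partial matches of the forbidden pattern `xx`; the other (4 states) tracks whether and how much of `xyy` has been seen. Each combined state is a pair, one component from each; accept when both components accept. After merging equivalent states the machine shrinks.
6 states suffice.
        x   y  
>  S0   S1  S0 
   S1   S2  S3 
   S2   S2  S2 
   S3   S1  S4 
 * S4   S5  S4 
 * S5   S2  S4 
(> = start, * = accepting)

start=S0; accept=S4,S5; S0-x->S1; S0-y->S0; S1-x->S2; S1-y->S3; S2-x->S2; S2-y->S2; S3-x->S1; S3-y->S4; S4-x->S5; S4-y->S4; S5-x->S2; S5-y->S4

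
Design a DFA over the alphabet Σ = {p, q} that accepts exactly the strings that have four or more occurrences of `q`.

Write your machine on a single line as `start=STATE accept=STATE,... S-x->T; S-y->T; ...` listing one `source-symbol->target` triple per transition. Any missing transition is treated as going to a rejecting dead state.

Count `q`s, saturating at 5: states s0 through s4 mean 0 through 4 `q`s seen; s5 means more than 4. Each `q` increments (capped at s5); other symbols loop. Accept from {s4, s5}.
With 6 states:
        p   q  
>  s0   s0  s1 
   s1   s1  s2 
   s2   s2  s3 
   s3   s3  s4 
 * s4   s4  s5 
 * s5   s5  s5 
(> = start, * = accepting)

start=s0; accept=s4,s5; s0-p->s0; s0-q->s1; s1-p->s1; s1-q->s2; s2-p->s2; s2-q->s3; s3-p->s3; s3-q->s4; s4-p->s4; s4-q->s5; s5-p->s5; s5-q->s5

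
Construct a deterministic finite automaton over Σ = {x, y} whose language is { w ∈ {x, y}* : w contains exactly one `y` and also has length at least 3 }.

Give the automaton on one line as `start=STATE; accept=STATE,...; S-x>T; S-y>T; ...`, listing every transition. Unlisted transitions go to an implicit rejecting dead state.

Handle the two conditions separately and then intersect. One (3 states) tracks the count of `y`s, saturating at 2; the other (5 states) tracks the input length, saturating at 4. Each combined state is a pair, one component from each; accept when both components accept. Minimizing collapses redundant product states.
With 7 states:
       x  y 
>  A   B  C 
   B   D  E 
   C   E  F 
   D   D  G 
   E   G  F 
   F   F  F 
 * G   G  F 
(> = start, * = accepting)

start=A; accept=G; A-x>B; A-y>C; B-x>D; B-y>E; C-x>E; C-y>F; D-x>D; D-y>G; E-x>G; E-y>F; F-x>F; F-y>F; G-x>G; G-y>F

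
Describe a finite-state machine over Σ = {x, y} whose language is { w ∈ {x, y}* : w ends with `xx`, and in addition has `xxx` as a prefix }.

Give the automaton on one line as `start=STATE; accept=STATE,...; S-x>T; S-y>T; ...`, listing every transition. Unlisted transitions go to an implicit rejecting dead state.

start=s0; accept=s4; s0-x>s1; s0-y>s2; s1-x>s3; s1-y>s2; s2-x>s2; s2-y>s2; s3-x>s4; s3-y>s2; s4-x>s4; s4-y>s5; s5-x>s6; s5-y>s5; s6-x>s4; s6-y>s5

Handle the two conditions separately and then intersect. The first has 3 states tracking how much of the suffix `xx` has currently been matched; the second has 5 states tracking whether the input so far still matches the prefix `xxx`. A product state is a pair (one from each), accepting exactly when both do. Equivalent product states are then merged.
A 7-state machine:
        x   y  
>  s0   s1  s2 
   s1   s3  s2 
   s2   s2  s2 
   s3   s4  s2 
 * s4   s4  s5 
   s5   s6  s5 
   s6   s4  s5 
(> = start, * = accepting)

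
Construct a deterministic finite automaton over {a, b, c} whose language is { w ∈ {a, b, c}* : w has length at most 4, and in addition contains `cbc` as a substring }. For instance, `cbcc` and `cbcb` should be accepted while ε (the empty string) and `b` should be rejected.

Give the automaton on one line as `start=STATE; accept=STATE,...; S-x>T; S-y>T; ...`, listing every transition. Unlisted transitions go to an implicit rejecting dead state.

start=q0; accept=q7,q8; q0-a>q1; q0-b>q1; q0-c>q2; q1-a>q3; q1-b>q3; q1-c>q4; q2-a>q3; q2-b>q5; q2-c>q4; q3-a>q3; q3-b>q3; q3-c>q3; q4-a>q3; q4-b>q6; q4-c>q3; q5-a>q3; q5-b>q3; q5-c>q7; q6-a>q3; q6-b>q3; q6-c>q8; q7-a>q8; q7-b>q8; q7-c>q8; q8-a>q3; q8-b>q3; q8-c>q3

Handle the two conditions separately and then intersect. One (6 states) tracks the input length, saturating at 5; the other (4 states) tracks whether and how much of `cbc` has been seen. Each combined state is a pair, one component from each; accept when both components accept. Equivalent product states are then merged.
With 9 states:
        a   b   c  
>  q0   q1  q1  q2 
   q1   q3  q3  q4 
   q2   q3  q5  q4 
   q3   q3  q3  q3 
   q4   q3  q6  q3 
   q5   q3  q3  q7 
   q6   q3  q3  q8 
 * q7   q8  q8  q8 
 * q8   q3  q3  q3 
(> = start, * = accepting)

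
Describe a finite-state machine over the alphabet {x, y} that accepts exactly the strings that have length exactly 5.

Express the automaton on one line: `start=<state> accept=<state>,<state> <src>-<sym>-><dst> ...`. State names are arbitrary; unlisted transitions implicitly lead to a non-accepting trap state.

We only need to distinguish lengths 0, 1, …, 5, and '>5'. Chain S0 → S1 → S2 → S3 → S4 → S5 → S6 on every symbol, with S6 looping. Accepting states: {S5}.
With 7 states:
        x   y  
>  S0   S1  S1 
   S1   S2  S2 
   S2   S3  S3 
   S3   S4  S4 
   S4   S5  S5 
 * S5   S6  S6 
   S6   S6  S6 
(> = start, * = accepting)

start=S0 accept=S5 S0-x->S1 S0-y->S1 S1-x->S2 S1-y->S2 S2-x->S3 S2-y->S3 S3-x->S4 S3-y->S4 S4-x->S5 S4-y->S5 S5-x->S6 S5-y->S6 S6-x->S6 S6-y->S6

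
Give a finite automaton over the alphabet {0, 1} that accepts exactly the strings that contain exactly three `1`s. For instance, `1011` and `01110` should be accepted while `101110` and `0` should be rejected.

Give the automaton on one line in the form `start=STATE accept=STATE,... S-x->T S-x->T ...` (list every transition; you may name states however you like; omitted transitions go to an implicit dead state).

Count `1`s, saturating at 4: states s0 through s3 mean 0 through 3 `1`s seen; s4 means more than 3. Each `1` increments (capped at s4); other symbols loop. Accept from {s3}.
5 states suffice.
        0   1  
>  s0   s0  s1 
   s1   s1  s2 
   s2   s2  s3 
 * s3   s3  s4 
   s4   s4  s4 
(> = start, * = accepting)

start=s0 accept=s3 s0-0->s0 s0-1->s1 s1-0->s1 s1-1->s2 s2-0->s2 s2-1->s3 s3-0->s3 s3-1->s4 s4-0->s4 s4-1->s4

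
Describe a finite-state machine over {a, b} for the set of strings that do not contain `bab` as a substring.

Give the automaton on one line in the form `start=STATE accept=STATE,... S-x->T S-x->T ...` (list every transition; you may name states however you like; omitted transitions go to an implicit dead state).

Track partial matches of the forbidden pattern `bab`. State S3 is a dead state reached once `bab` has occurred; every other state accepts. S0 means no part of `bab` is currently matched.
4 states suffice.
        a   b  
>* S0   S0  S1 
 * S1   S2  S1 
 * S2   S0  S3 
   S3   S3  S3 
(> = start, * = accepting)

start=S0 accept=S0,S1,S2 S0-a->S0 S0-b->S1 S1-a->S2 S1-b->S1 S2-a->S0 S2-b->S3 S3-a->S3 S3-b->S3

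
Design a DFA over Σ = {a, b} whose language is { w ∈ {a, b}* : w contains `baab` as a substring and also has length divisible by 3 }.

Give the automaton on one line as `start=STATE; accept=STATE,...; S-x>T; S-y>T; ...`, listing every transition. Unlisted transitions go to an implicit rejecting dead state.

start=q0; accept=q14; q0-a>q1; q0-b>q2; q1-a>q3; q1-b>q4; q2-a>q5; q2-b>q4; q3-a>q0; q3-b>q6; q4-a>q7; q4-b>q6; q5-a>q8; q5-b>q6; q6-a>q9; q6-b>q2; q7-a>q10; q7-b>q2; q8-a>q1; q8-b>q11; q9-a>q12; q9-b>q4; q10-a>q3; q10-b>q13; q11-a>q13; q11-b>q13; q12-a>q0; q12-b>q14; q13-a>q14; q13-b>q14; q14-a>q11; q14-b>q11

Build one automaton per condition and run them in lockstep. The first has 5 states tracking whether and how much of `baab` has been seen; the second has 3 states tracking the input length modulo 3. A product state is a pair (one from each), accepting exactly when both do.
15 states suffice.
          a    b  
>  q0     q1   q2 
   q1     q3   q4 
   q2     q5   q4 
   q3     q0   q6 
   q4     q7   q6 
   q5     q8   q6 
   q6     q9   q2 
   q7    q10   q2 
   q8     q1  q11 
   q9    q12   q4 
   q10    q3  q13 
   q11   q13  q13 
   q12    q0  q14 
   q13   q14  q14 
 * q14   q11  q11 
(> = start, * = accepting)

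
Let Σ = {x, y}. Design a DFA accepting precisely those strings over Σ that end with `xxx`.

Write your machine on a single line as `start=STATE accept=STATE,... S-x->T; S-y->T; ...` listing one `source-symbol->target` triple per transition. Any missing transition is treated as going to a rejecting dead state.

start=q0; accept=q3; q0-x->q1; q0-y->q0; q1-x->q2; q1-y->q0; q2-x->q3; q2-y->q0; q3-x->q3; q3-y->q0

Let each state record the length of the longest suffix of the input read so far that is also a prefix of `xxx`. q1 means the last symbol is `x`; q2 means the last 2 symbols are `xx`; q3 means the last 3 symbols are `xxx`. Accept only at q3, where the string currently ends in `xxx`.
With 4 states:
        x   y  
>  q0   q1  q0 
   q1   q2  q0 
   q2   q3  q0 
 * q3   q3  q0 
(> = start, * = accepting)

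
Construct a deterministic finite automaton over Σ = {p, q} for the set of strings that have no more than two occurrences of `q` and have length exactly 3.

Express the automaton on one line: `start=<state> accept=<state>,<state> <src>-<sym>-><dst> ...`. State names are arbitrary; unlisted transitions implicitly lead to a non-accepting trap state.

Build one automaton per condition and run them in lockstep. The first has 4 states tracking the count of `q`s, saturating at 3; the second has 5 states tracking the input length, saturating at 4. A product state is a pair (one from each), accepting exactly when both do.
With 14 states:
          p    q  
>  s0     s1   s2 
   s1     s3   s4 
   s2     s4   s5 
   s3     s6   s7 
   s4     s7   s8 
   s5     s8   s9 
 * s6    s10  s11 
 * s7    s11  s12 
 * s8    s12  s13 
   s9    s13  s13 
   s10   s10  s11 
   s11   s11  s12 
   s12   s12  s13 
   s13   s13  s13 
(> = start, * = accepting)

start=s0 accept=s6,s7,s8 s0-p->s1 s0-q->s2 s1-p->s3 s1-q->s4 s2-p->s4 s2-q->s5 s3-p->s6 s3-q->s7 s4-p->s7 s4-q->s8 s5-p->s8 s5-q->s9 s6-p->s10 s6-q->s11 s7-p->s11 s7-q->s12 s8-p->s12 s8-q->s13 s9-p->s13 s9-q->s13 s10-p->s10 s10-q->s11 s11-p->s11 s11-q->s12 s12-p->s12 s12-q->s13 s13-p->s13 s13-q->s13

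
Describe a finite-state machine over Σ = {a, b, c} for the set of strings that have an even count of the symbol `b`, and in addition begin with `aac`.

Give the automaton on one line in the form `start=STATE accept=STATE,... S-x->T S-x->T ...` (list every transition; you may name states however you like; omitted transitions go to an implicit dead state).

Handle the two conditions separately and then intersect. The first has 2 states tracking the count of `b`s modulo 2; the second has 5 states tracking whether the input so far still matches the prefix `aac`. A product state is a pair (one from each), accepting exactly when both do. Minimizing collapses redundant product states.
6 states suffice.
        a   b   c  
>  q0   q1  q2  q2 
   q1   q3  q2  q2 
   q2   q2  q2  q2 
   q3   q2  q2  q4 
 * q4   q4  q5  q4 
   q5   q5  q4  q5 
(> = start, * = accepting)

start=q0 accept=q4 q0-a->q1 q0-b->q2 q0-c->q2 q1-a->q3 q1-b->q2 q1-c->q2 q2-a->q2 q2-b->q2 q2-c->q2 q3-a->q2 q3-b->q2 q3-c->q4 q4-a->q4 q4-b->q5 q4-c->q4 q5-a->q5 q5-b->q4 q5-c->q5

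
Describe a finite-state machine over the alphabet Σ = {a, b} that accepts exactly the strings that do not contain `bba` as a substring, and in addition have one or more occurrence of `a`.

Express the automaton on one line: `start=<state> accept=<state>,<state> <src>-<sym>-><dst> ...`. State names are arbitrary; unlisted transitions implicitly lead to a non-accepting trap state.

Build one automaton per condition and run them in lockstep. One (4 states) tracks partial matches of the forbidden pattern `bba`; the other (3 states) tracks the count of `a`s, saturating at 2. Each combined state is a pair, one component from each; accept when both components accept.
An 11-state machine:
          a    b  
>  s0     s1   s2 
 * s1     s3   s4 
   s2     s1   s5 
 * s3     s3   s6 
 * s4     s3   s7 
   s5     s8   s5 
 * s6     s3   s9 
 * s7    s10   s7 
   s8    s10   s8 
 * s9    s10   s9 
   s10   s10  s10 
(> = start, * = accepting)

start=s0 accept=s1,s3,s4,s6,s7,s9 s0-a->s1 s0-b->s2 s1-a->s3 s1-b->s4 s2-a->s1 s2-b->s5 s3-a->s3 s3-b->s6 s4-a->s3 s4-b->s7 s5-a->s8 s5-b->s5 s6-a->s3 s6-b->s9 s7-a->s10 s7-b->s7 s8-a->s10 s8-b->s8 s9-a->s10 s9-b->s9 s10-a->s10 s10-b->s10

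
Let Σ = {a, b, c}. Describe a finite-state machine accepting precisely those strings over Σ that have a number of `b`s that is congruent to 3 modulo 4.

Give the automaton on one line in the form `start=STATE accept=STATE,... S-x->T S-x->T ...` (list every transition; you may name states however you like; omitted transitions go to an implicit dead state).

start=S0 accept=S3 S0-a->S0 S0-b->S1 S0-c->S0 S1-a->S1 S1-b->S2 S1-c->S1 S2-a->S2 S2-b->S3 S2-c->S2 S3-a->S3 S3-b->S0 S3-c->S3

Keep the running count of `b`s modulo 4: each `b` advances along the cycle S0 → S1 → S2 → S3 → S0 while other symbols loop. Accept at S3.
With 4 states:
        a   b   c  
>  S0   S0  S1  S0 
   S1   S1  S2  S1 
   S2   S2  S3  S2 
 * S3   S3  S0  S3 
(> = start, * = accepting)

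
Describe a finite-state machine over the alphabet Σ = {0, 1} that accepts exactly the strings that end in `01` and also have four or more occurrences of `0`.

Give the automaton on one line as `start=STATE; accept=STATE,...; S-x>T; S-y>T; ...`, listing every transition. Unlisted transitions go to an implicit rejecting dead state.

start=q0; accept=q5; q0-0>q1; q0-1>q0; q1-0>q2; q1-1>q1; q2-0>q3; q2-1>q2; q3-0>q4; q3-1>q3; q4-0>q4; q4-1>q5; q5-0>q4; q5-1>q3

Build one automaton per condition and run them in lockstep. One (3 states) tracks how much of the suffix `01` has currently been matched; the other (6 states) tracks the count of `0`s, saturating at 5. Each combined state is a pair, one component from each; accept when both components accept. Equivalent product states are then merged.
6 states suffice.
        0   1  
>  q0   q1  q0 
   q1   q2  q1 
   q2   q3  q2 
   q3   q4  q3 
   q4   q4  q5 
 * q5   q4  q3 
(> = start, * = accepting)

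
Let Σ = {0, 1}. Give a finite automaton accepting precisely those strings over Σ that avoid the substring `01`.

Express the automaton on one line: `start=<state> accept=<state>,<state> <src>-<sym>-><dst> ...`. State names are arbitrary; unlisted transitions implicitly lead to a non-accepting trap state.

Track partial matches of the forbidden pattern `01`. State S2 is a dead state reached once `01` has occurred; every other state accepts. S0 means no part of `01` is currently matched.
3 states suffice.
        0   1  
>* S0   S1  S0 
 * S1   S1  S2 
   S2   S2  S2 
(> = start, * = accepting)

start=S0 accept=S0,S1 S0-0->S1 S0-1->S0 S1-0->S1 S1-1->S2 S2-0->S2 S2-1->S2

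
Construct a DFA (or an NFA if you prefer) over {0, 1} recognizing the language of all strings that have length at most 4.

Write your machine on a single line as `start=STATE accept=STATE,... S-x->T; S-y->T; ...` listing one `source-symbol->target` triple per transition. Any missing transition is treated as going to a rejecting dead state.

Count input length up to 5: every symbol moves from q0 toward q5, which means 'more than 4' and absorbs. Accept from {q0, q1, q2, q3, q4}.
6 states suffice.
        0   1  
>* q0   q1  q1 
 * q1   q2  q2 
 * q2   q3  q3 
 * q3   q4  q4 
 * q4   q5  q5 
   q5   q5  q5 
(> = start, * = accepting)

start=q0; accept=q0,q1,q2,q3,q4; q0-0->q1; q0-1->q1; q1-0->q2; q1-1->q2; q2-0->q3; q2-1->q3; q3-0->q4; q3-1->q4; q4-0->q5; q4-1->q5; q5-0->q5; q5-1->q5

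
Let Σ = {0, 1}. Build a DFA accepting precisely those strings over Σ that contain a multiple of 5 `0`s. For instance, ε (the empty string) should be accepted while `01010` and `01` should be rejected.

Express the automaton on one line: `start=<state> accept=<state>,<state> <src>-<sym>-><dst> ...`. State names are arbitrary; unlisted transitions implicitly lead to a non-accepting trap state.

start=S0 accept=S0 S0-0->S1 S0-1->S0 S1-0->S2 S1-1->S1 S2-0->S3 S2-1->S2 S3-0->S4 S3-1->S3 S4-0->S0 S4-1->S4

Keep the running count of `0`s modulo 5: each `0` advances along the cycle S0 → S1 → S2 → S3 → S4 → S0 while other symbols loop. Accept at S0.
With 5 states:
        0   1  
>* S0   S1  S0 
   S1   S2  S1 
   S2   S3  S2 
   S3   S4  S3 
   S4   S0  S4 
(> = start, * = accepting)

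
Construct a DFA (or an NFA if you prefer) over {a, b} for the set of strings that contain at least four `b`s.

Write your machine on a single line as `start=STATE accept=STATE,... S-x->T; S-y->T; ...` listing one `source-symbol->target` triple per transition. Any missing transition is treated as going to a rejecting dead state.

Count `b`s, saturating at 5: states s0 through s4 mean 0 through 4 `b`s seen; s5 means more than 4. Each `b` increments (capped at s5); other symbols loop. Accept from {s4, s5}.
        a   b  
>  s0   s0  s1 
   s1   s1  s2 
   s2   s2  s3 
   s3   s3  s4 
 * s4   s4  s5 
 * s5   s5  s5 
(> = start, * = accepting)

start=s0; accept=s4,s5; s0-a->s0; s0-b->s1; s1-a->s1; s1-b->s2; s2-a->s2; s2-b->s3; s3-a->s3; s3-b->s4; s4-a->s4; s4-b->s5; s5-a->s5; s5-b->s5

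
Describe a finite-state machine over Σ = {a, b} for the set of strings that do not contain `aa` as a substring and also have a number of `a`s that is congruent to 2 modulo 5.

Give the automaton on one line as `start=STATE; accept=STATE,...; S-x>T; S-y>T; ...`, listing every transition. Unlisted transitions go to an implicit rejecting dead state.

Run two small machines in parallel and take their product. One (3 states) tracks partial matches of the forbidden pattern `aa`; the other (5 states) tracks the count of `a`s modulo 5. Each combined state is a pair, one component from each; accept when both components accept.
A 15-state machine:
          a    b  
>  q0     q1   q0 
   q1     q2   q3 
   q2     q4   q2 
   q3     q5   q3 
   q4     q6   q4 
 * q5     q4   q7 
   q6     q8   q6 
 * q7     q9   q7 
   q8    q10   q8 
   q9     q6  q11 
   q10    q2  q10 
   q11   q12  q11 
   q12    q8  q13 
   q13   q14  q13 
   q14   q10   q0 
(> = start, * = accepting)

start=q0; accept=q5,q7; q0-a>q1; q0-b>q0; q1-a>q2; q1-b>q3; q2-a>q4; q2-b>q2; q3-a>q5; q3-b>q3; q4-a>q6; q4-b>q4; q5-a>q4; q5-b>q7; q6-a>q8; q6-b>q6; q7-a>q9; q7-b>q7; q8-a>q10; q8-b>q8; q9-a>q6; q9-b>q11; q10-a>q2; q10-b>q10; q11-a>q12; q11-b>q11; q12-a>q8; q12-b>q13; q13-a>q14; q13-b>q13; q14-a>q10; q14-b>q0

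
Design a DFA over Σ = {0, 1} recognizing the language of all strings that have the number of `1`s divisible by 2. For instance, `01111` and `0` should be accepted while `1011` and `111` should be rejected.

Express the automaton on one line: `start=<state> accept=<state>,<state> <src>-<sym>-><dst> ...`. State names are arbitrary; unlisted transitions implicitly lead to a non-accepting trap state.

Keep the running count of `1`s modulo 2: each `1` advances along the cycle S0 → S1 → S0 while other symbols loop. Accept at S0.
2 states suffice.
        0   1  
>* S0   S0  S1 
   S1   S1  S0 
(> = start, * = accepting)

start=S0 accept=S0 S0-0->S0 S0-1->S1 S1-0->S1 S1-1->S0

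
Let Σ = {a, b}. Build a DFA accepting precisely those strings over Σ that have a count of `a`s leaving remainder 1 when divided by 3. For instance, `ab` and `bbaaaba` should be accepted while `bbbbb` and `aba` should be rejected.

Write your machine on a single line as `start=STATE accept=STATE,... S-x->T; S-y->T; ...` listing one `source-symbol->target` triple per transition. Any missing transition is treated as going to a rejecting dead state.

start=q0; accept=q1; q0-a->q1; q0-b->q0; q1-a->q2; q1-b->q1; q2-a->q0; q2-b->q2

The only thing that matters is how many `a`s have appeared, reduced mod 3. Use one state per residue: q0 for 0, …, q2 for 2. Reading `a` moves to the next residue; anything else stays put. q1 is accepting.
A 3-state machine:
        a   b  
>  q0   q1  q0 
 * q1   q2  q1 
   q2   q0  q2 
(> = start, * = accepting)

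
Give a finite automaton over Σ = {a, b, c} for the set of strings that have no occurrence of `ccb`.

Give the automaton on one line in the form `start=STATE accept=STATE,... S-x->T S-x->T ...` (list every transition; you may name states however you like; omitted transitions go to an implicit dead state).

This is the complement of 'contains `ccb`'. Use the same substring-matching states — s0 through s3 holding how much of `ccb` has just been matched — but flip the accepting set: everything except the trap s3 accepts.
With 4 states:
        a   b   c  
>* s0   s0  s0  s1 
 * s1   s0  s0  s2 
 * s2   s0  s3  s2 
   s3   s3  s3  s3 
(> = start, * = accepting)

start=s0 accept=s0,s1,s2 s0-a->s0 s0-b->s0 s0-c->s1 s1-a->s0 s1-b->s0 s1-c->s2 s2-a->s0 s2-b->s3 s2-c->s2 s3-a->s3 s3-b->s3 s3-c->s3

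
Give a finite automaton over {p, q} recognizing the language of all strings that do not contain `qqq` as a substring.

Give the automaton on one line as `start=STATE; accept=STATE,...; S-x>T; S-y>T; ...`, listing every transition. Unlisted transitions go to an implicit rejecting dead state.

start=A; accept=A,B,C; A-p>A; A-q>B; B-p>A; B-q>C; C-p>A; C-q>D; D-p>D; D-q>D

Track partial matches of the forbidden pattern `qqq`. State D is a dead state reached once `qqq` has occurred; every other state accepts. A means no part of `qqq` is currently matched.
A 4-state machine:
       p  q 
>* A   A  B 
 * B   A  C 
 * C   A  D 
   D   D  D 
(> = start, * = accepting)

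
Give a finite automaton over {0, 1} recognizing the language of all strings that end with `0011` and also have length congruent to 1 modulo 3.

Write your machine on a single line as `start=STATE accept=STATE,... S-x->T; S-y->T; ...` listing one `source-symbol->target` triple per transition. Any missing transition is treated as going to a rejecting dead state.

start=q0; accept=q11; q0-0->q1; q0-1->q2; q1-0->q3; q1-1->q4; q2-0->q5; q2-1->q4; q3-0->q6; q3-1->q7; q4-0->q8; q4-1->q0; q5-0->q6; q5-1->q0; q6-0->q9; q6-1->q10; q7-0->q1; q7-1->q11; q8-0->q9; q8-1->q2; q9-0->q3; q9-1->q12; q10-0->q5; q10-1->q13; q11-0->q5; q11-1->q4; q12-0->q8; q12-1->q14; q13-0->q8; q13-1->q0; q14-0->q1; q14-1->q2

Handle the two conditions separately and then intersect. The first has 5 states tracking how much of the suffix `0011` has currently been matched; the second has 3 states tracking the input length modulo 3. A product state is a pair (one from each), accepting exactly when both do.
With 15 states:
          0    1  
>  q0     q1   q2 
   q1     q3   q4 
   q2     q5   q4 
   q3     q6   q7 
   q4     q8   q0 
   q5     q6   q0 
   q6     q9  q10 
   q7     q1  q11 
   q8     q9   q2 
   q9     q3  q12 
   q10    q5  q13 
 * q11    q5   q4 
   q12    q8  q14 
   q13    q8   q0 
   q14    q1   q2 
(> = start, * = accepting)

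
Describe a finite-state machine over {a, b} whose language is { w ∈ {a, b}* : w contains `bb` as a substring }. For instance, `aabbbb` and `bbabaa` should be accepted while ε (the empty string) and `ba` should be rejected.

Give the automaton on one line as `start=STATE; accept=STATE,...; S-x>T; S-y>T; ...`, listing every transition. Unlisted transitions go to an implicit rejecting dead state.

States q0..q1 record the length of the longest prefix of `bb` that matches the current input suffix. Reaching q2 means `bb` has been seen, and we stay there forever. Accept from q2.
A 3-state machine:
        a   b  
>  q0   q0  q1 
   q1   q0  q2 
 * q2   q2  q2 
(> = start, * = accepting)

start=q0; accept=q2; q0-a>q0; q0-b>q1; q1-a>q0; q1-b>q2; q2-a>q2; q2-b>q2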